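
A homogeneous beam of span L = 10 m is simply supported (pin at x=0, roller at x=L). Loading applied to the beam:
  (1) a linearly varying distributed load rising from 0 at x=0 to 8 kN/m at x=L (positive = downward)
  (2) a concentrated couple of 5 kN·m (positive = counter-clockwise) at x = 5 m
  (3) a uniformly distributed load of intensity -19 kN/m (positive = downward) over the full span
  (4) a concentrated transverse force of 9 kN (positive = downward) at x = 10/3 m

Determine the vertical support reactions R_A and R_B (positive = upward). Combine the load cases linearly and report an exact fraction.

R_A = -451/6 kN, R_B = -395/6 kN

Load 1 — triangular load w₀=8 kN/m (0→w₀ over full span):
  R_A = w₀L/6 = 8·10/6 = 40/3 kN
  R_B = w₀L/3 = 8·10/3 = 80/3 kN
Load 2 — applied couple M₀=5 kN·m at a=5 m (b=L-a=5):
  R_A = M₀/L = 5/10 = 1/2 kN
  R_B = -M₀/L = -5/10 = -1/2 kN
Load 3 — uniform load w=-19 kN/m over full span:
  R_A = wL/2 = (-19)·10/2 = -95 kN
  R_B = wL/2 = (-19)·10/2 = -95 kN
Load 4 — point force P=9 kN at a=10/3 m (b=L-a=20/3):
  R_A = Pb/L = 9·(20/3)/10 = 6 kN
  R_B = Pa/L = 9·(10/3)/10 = 3 kN
Superposition: R_A = -451/6 kN, R_B = -395/6 kN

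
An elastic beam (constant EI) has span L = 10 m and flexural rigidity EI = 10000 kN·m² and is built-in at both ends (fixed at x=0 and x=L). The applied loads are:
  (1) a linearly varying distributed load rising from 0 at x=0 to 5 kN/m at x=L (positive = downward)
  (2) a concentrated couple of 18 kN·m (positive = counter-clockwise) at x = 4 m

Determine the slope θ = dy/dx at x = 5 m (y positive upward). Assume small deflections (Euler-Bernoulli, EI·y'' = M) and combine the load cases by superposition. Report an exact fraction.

Load 1 — triangular load w₀=5 kN/m (0→w₀ over full span):
  θ_1 = -w₀(2x(L-x)(L-2x)(x+2L)+x²(L-x)²)/(120LEI) = -5·(2·5·(10-5)·(10-2·5)·(5+2·10)+5²·(10-5)²)/(120·10·10000) = -1/3840 rad
Load 2 — applied couple M₀=18 kN·m at a=4 m (b=L-a=6):
  θ_2 = (R_Ax²/2 - M_Ax - M₀(x-a))/EI  [x>a] with R_A=324/125, M_A=54/25 = ((324/125)·5²/2 - (54/25)·5 - 18·(5-4))/10000 = 9/25000 rad
Superposition: θ = Σ θ_i = 239/2400000 rad ≈ 0.000100 rad

θ(5) = 239/2400000 rad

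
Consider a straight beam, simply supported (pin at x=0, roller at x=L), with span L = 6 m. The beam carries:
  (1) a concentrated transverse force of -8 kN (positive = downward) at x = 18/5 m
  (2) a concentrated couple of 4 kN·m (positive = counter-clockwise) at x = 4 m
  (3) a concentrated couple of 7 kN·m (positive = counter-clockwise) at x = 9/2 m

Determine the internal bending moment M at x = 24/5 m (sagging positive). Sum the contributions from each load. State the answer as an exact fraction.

Load 1 — point force P=-8 kN at a=18/5 m (b=L-a=12/5):
  M_1 = Pa(L-x)/L  [x>a] = (-8)·(18/5)·(6-(24/5))/6 = -144/25 kN·m
Load 2 — applied couple M₀=4 kN·m at a=4 m (b=L-a=2):
  M_2 = M₀x/L - M₀  [x>a] = 4·(24/5)/6 - 4 = -4/5 kN·m
Load 3 — applied couple M₀=7 kN·m at a=9/2 m (b=L-a=3/2):
  M_3 = M₀x/L - M₀  [x>a] = 7·(24/5)/6 - 7 = -7/5 kN·m
Superposition: M = Σ M_i = -199/25 kN·m ≈ -7.960000 kN·m

M(24/5) = -199/25 kN·m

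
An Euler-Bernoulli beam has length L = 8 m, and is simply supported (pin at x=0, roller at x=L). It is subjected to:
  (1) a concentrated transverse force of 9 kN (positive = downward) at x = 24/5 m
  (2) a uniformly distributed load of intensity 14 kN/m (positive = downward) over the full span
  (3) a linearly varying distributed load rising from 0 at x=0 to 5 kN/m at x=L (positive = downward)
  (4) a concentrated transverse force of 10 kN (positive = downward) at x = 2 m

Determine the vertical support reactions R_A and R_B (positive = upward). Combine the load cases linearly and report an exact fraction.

R_A = 2213/30 kN, R_B = 2317/30 kN

Load 1 — point force P=9 kN at a=24/5 m (b=L-a=16/5):
  R_A = Pb/L = 9·(16/5)/8 = 18/5 kN
  R_B = Pa/L = 9·(24/5)/8 = 27/5 kN
Load 2 — uniform load w=14 kN/m over full span:
  R_A = wL/2 = 14·8/2 = 56 kN
  R_B = wL/2 = 14·8/2 = 56 kN
Load 3 — triangular load w₀=5 kN/m (0→w₀ over full span):
  R_A = w₀L/6 = 5·8/6 = 20/3 kN
  R_B = w₀L/3 = 5·8/3 = 40/3 kN
Load 4 — point force P=10 kN at a=2 m (b=L-a=6):
  R_A = Pb/L = 10·6/8 = 15/2 kN
  R_B = Pa/L = 10·2/8 = 5/2 kN
Superposition: R_A = 2213/30 kN, R_B = 2317/30 kN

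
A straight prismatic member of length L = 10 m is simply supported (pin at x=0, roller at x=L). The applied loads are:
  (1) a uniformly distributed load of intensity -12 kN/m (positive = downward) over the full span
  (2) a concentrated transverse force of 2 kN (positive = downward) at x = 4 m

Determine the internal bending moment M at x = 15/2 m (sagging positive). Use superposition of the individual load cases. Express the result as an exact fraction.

Load 1 — uniform load w=-12 kN/m over full span:
  M_1 = wx(L-x)/2 = (-12)·(15/2)·(10-(15/2))/2 = -225/2 kN·m
Load 2 — point force P=2 kN at a=4 m (b=L-a=6):
  M_2 = Pa(L-x)/L  [x>a] = 2·4·(10-(15/2))/10 = 2 kN·m
Superposition: M = Σ M_i = -221/2 kN·m ≈ -110.500000 kN·m

M(15/2) = -221/2 kN·m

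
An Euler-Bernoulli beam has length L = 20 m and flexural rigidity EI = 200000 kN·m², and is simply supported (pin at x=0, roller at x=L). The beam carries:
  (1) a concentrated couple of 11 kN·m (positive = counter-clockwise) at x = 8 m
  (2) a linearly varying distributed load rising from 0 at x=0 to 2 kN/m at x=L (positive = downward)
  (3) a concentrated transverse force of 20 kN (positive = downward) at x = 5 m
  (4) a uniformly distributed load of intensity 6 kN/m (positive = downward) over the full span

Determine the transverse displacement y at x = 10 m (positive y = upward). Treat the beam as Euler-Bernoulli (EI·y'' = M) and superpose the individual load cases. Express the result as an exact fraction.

y(10) = -2097/25000 m

Load 1 — applied couple M₀=11 kN·m at a=8 m (b=L-a=12):
  y_1 = (M₀x³/(6L)-M₀(x-a)²/2+C₁x)/EI  [x>a] with C₁=M₀(3b²-L²)/(6L)=44/15 = (11·10³/(6·20)-11·(10-8)²/2+(44/15)·10)/200000 = 99/200000 m
Load 2 — triangular load w₀=2 kN/m (0→w₀ over full span):
  y_2 = -w₀x(7L⁴-10L²x²+3x⁴)/(360LEI) = -2·10·(7·20⁴-10·20²·10²+3·10⁴)/(360·20·200000) = -1/96 m
Load 3 — point force P=20 kN at a=5 m (b=L-a=15):
  y_3 = -Pa(L-x)(2Lx-a²-x²)/(6LEI)  [x>a] = -20·5·(20-10)·(2·20·10-5²-10²)/(6·20·200000) = -11/960 m
Load 4 — uniform load w=6 kN/m over full span:
  y_4 = -wx(L³-2Lx²+x³)/(24EI) = -6·10·(20³-2·20·10²+10³)/(24·200000) = -1/16 m
Superposition: y = Σ y_i = -2097/25000 m ≈ -0.083880 m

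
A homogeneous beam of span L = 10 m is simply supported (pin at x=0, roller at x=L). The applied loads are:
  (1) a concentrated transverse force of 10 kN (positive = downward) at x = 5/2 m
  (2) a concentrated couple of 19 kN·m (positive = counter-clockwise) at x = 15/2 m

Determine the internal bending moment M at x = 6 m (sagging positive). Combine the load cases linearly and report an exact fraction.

Load 1 — point force P=10 kN at a=5/2 m (b=L-a=15/2):
  M_1 = Pa(L-x)/L  [x>a] = 10·(5/2)·(10-6)/10 = 10 kN·m
Load 2 — applied couple M₀=19 kN·m at a=15/2 m (b=L-a=5/2):
  M_2 = M₀x/L  [x≤a] = 19·6/10 = 57/5 kN·m
Superposition: M = Σ M_i = 107/5 kN·m ≈ 21.400000 kN·m

M(6) = 107/5 kN·m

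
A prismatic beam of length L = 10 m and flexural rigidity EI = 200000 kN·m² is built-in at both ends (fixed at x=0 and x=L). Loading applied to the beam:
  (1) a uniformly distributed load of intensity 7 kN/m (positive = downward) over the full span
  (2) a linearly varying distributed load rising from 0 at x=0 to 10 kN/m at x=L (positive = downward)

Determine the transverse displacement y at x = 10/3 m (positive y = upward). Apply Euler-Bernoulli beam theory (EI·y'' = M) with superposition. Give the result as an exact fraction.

y(10/3) = -7/5832 m

Load 1 — uniform load w=7 kN/m over full span:
  y_1 = -wx²(L-x)²/(24EI) = -7·(10/3)²·(10-(10/3))²/(24·200000) = -7/9720 m
Load 2 — triangular load w₀=10 kN/m (0→w₀ over full span):
  y_2 = -w₀x²(L-x)²(x+2L)/(120LEI) = -10·(10/3)²·(10-(10/3))²·((10/3)+2·10)/(120·10·200000) = -7/14580 m
Superposition: y = Σ y_i = -7/5832 m ≈ -0.001200 m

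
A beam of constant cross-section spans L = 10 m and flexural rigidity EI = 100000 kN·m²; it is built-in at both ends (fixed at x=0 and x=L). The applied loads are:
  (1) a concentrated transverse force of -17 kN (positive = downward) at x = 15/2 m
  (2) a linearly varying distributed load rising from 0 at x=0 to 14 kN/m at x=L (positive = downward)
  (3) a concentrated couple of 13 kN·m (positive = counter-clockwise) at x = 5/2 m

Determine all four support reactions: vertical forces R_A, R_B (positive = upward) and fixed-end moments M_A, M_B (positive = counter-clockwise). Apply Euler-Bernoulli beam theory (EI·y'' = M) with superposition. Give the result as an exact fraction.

Load 1 — point force P=-17 kN at a=15/2 m (b=L-a=5/2):
  R_A = Pb²(3a+b)/L³ = (-17)·(5/2)²·(3·(15/2)+(5/2))/10³ = -85/32 kN
  M_A = Pab²/L² = (-17)·(15/2)·(5/2)²/10² = -255/32 kN·m
  R_B = Pa²(a+3b)/L³ = (-17)·(15/2)²·((15/2)+3·(5/2))/10³ = -459/32 kN
  M_B = -Pa²b/L² = -(-17)·(15/2)²·(5/2)/10² = 765/32 kN·m
Load 2 — triangular load w₀=14 kN/m (0→w₀ over full span):
  R_A = 3w₀L/20 = 3·14·10/20 = 21 kN
  M_A = w₀L²/30 = 14·10²/30 = 140/3 kN·m
  R_B = 7w₀L/20 = 7·14·10/20 = 49 kN
  M_B = -w₀L²/20 = -14·10²/20 = -70 kN·m
Load 3 — applied couple M₀=13 kN·m at a=5/2 m (b=L-a=15/2):
  R_A = 6M₀ab/L³ = 6·13·(5/2)·(15/2)/10³ = 117/80 kN
  M_A = M₀b(2a-b)/L² = 13·(15/2)·(2·(5/2)-(15/2))/10² = -39/16 kN·m
  R_B = -6M₀ab/L³ = -6·13·(5/2)·(15/2)/10³ = -117/80 kN
  M_B = M₀a(2b-a)/L² = 13·(5/2)·(2·(15/2)-(5/2))/10² = 65/16 kN·m
Superposition: R_A = 3169/160 kN, M_A = 3481/96 kN·m, R_B = 5311/160 kN, M_B = -1345/32 kN·m

R_A = 3169/160 kN, M_A = 3481/96 kN·m, R_B = 5311/160 kN, M_B = -1345/32 kN·m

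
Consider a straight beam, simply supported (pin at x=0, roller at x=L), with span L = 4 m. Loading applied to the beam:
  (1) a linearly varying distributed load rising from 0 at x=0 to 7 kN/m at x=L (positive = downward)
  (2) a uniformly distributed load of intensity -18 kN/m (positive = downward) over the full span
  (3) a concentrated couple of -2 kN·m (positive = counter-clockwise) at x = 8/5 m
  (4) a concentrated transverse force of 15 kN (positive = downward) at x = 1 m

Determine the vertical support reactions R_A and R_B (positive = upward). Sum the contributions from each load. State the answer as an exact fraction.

Load 1 — triangular load w₀=7 kN/m (0→w₀ over full span):
  R_A = w₀L/6 = 7·4/6 = 14/3 kN
  R_B = w₀L/3 = 7·4/3 = 28/3 kN
Load 2 — uniform load w=-18 kN/m over full span:
  R_A = wL/2 = (-18)·4/2 = -36 kN
  R_B = wL/2 = (-18)·4/2 = -36 kN
Load 3 — applied couple M₀=-2 kN·m at a=8/5 m (b=L-a=12/5):
  R_A = M₀/L = (-2)/4 = -1/2 kN
  R_B = -M₀/L = -(-2)/4 = 1/2 kN
Load 4 — point force P=15 kN at a=1 m (b=L-a=3):
  R_A = Pb/L = 15·3/4 = 45/4 kN
  R_B = Pa/L = 15·1/4 = 15/4 kN
Superposition: R_A = -247/12 kN, R_B = -269/12 kN

R_A = -247/12 kN, R_B = -269/12 kN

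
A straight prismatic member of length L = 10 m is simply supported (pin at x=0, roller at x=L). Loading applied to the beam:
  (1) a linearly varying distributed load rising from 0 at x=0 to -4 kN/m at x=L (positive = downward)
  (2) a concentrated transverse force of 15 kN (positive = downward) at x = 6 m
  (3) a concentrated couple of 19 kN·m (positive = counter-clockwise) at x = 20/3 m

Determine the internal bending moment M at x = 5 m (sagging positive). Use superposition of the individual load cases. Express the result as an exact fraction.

M(5) = 29/2 kN·m

Load 1 — triangular load w₀=-4 kN/m (0→w₀ over full span):
  M_1 = w₀Lx/6 - w₀x³/(6L) = (-4)·10·5/6 - (-4)·5³/(6·10) = -25 kN·m
Load 2 — point force P=15 kN at a=6 m (b=L-a=4):
  M_2 = Pbx/L  [x≤a] = 15·4·5/10 = 30 kN·m
Load 3 — applied couple M₀=19 kN·m at a=20/3 m (b=L-a=10/3):
  M_3 = M₀x/L  [x≤a] = 19·5/10 = 19/2 kN·m
Superposition: M = Σ M_i = 29/2 kN·m ≈ 14.500000 kN·m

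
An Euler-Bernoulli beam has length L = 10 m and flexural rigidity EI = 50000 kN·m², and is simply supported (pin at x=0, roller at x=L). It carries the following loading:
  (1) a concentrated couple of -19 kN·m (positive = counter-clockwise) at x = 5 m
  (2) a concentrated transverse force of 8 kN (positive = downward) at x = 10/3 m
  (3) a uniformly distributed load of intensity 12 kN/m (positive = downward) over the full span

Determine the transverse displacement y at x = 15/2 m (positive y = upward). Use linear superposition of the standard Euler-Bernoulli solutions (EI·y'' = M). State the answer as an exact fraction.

y(15/2) = -31621/1296000 m

Load 1 — applied couple M₀=-19 kN·m at a=5 m (b=L-a=5):
  y_1 = (M₀x³/(6L)-M₀(x-a)²/2+C₁x)/EI  [x>a] with C₁=M₀(3b²-L²)/(6L)=95/12 = ((-19)·(15/2)³/(6·10)-(-19)·((15/2)-5)²/2+(95/12)·(15/2))/50000 = -19/64000 m
Load 2 — point force P=8 kN at a=10/3 m (b=L-a=20/3):
  y_2 = -Pa(L-x)(2Lx-a²-x²)/(6LEI)  [x>a] = -8·(10/3)·(10-(15/2))·(2·10·(15/2)-(10/3)²-(15/2)²)/(6·10·50000) = -119/64800 m
Load 3 — uniform load w=12 kN/m over full span:
  y_3 = -wx(L³-2Lx²+x³)/(24EI) = -12·(15/2)·(10³-2·10·(15/2)²+(15/2)³)/(24·50000) = -57/2560 m
Superposition: y = Σ y_i = -31621/1296000 m ≈ -0.024399 m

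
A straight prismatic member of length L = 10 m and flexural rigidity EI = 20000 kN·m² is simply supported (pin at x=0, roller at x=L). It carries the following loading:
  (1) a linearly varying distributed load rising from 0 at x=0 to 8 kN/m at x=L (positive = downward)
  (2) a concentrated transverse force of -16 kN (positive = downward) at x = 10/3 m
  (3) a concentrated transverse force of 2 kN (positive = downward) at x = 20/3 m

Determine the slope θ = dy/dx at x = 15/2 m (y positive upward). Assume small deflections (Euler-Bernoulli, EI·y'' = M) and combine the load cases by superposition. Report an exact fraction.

Load 1 — triangular load w₀=8 kN/m (0→w₀ over full span):
  θ_1 = -w₀(7L⁴-30L²x²+15x⁴)/(360LEI) = -8·(7·10⁴-30·10²·(15/2)²+15·(15/2)⁴)/(360·10·20000) = 1313/230400 rad
Load 2 — point force P=-16 kN at a=10/3 m (b=L-a=20/3):
  θ_2 = -Pa(2L²-6Lx+3x²+a²)/(6LEI)  [x>a] = -(-16)·(10/3)·(2·10²-6·10·(15/2)+3·(15/2)²+(10/3)²)/(6·10·20000) = -101/32400 rad
Load 3 — point force P=2 kN at a=20/3 m (b=L-a=10/3):
  θ_3 = -Pa(2L²-6Lx+3x²+a²)/(6LEI)  [x>a] = -2·(20/3)·(2·10²-6·10·(15/2)+3·(15/2)²+(20/3)²)/(6·10·20000) = 53/129600 rad
Superposition: θ = Σ θ_i = 689/230400 rad ≈ 0.002990 rad

θ(15/2) = 689/230400 rad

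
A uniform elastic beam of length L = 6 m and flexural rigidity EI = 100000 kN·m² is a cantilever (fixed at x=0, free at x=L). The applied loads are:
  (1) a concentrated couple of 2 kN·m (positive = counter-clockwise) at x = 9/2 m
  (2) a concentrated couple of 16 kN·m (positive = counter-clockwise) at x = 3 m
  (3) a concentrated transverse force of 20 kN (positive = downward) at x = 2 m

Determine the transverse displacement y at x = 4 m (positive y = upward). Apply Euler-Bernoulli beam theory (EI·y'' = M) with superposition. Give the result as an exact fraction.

y(4) = 1/37500 m

Load 1 — applied couple M₀=2 kN·m at a=9/2 m (b=L-a=3/2):
  y_1 = M₀x²/(2EI)  [x≤a] = 2·4²/(2·100000) = 1/6250 m
Load 2 — applied couple M₀=16 kN·m at a=3 m (b=L-a=3):
  y_2 = M₀a(2x-a)/(2EI)  [x>a] = 16·3·(2·4-3)/(2·100000) = 3/2500 m
Load 3 — point force P=20 kN at a=2 m (b=L-a=4):
  y_3 = -Pa²(3x-a)/(6EI)  [x>a] = -20·2²·(3·4-2)/(6·100000) = -1/750 m
Superposition: y = Σ y_i = 1/37500 m ≈ 0.000027 m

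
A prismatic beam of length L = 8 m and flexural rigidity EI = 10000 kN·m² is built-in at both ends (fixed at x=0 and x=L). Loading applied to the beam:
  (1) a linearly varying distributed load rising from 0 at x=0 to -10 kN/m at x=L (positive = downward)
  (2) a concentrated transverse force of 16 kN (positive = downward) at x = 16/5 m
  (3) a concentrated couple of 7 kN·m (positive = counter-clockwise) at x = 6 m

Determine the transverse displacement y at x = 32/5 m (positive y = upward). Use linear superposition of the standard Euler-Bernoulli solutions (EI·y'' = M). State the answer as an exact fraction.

Load 1 — triangular load w₀=-10 kN/m (0→w₀ over full span):
  y_1 = -w₀x²(L-x)²(x+2L)/(120LEI) = -(-10)·(32/5)²·(8-(32/5))²·((32/5)+2·8)/(120·8·10000) = 14336/5859375 m
Load 2 — point force P=16 kN at a=16/5 m (b=L-a=24/5):
  y_2 = -Pa²(L-x)²(3bL-(3b+a)(L-x))/(6L³EI)  [x>a] = -16·(16/5)²·(8-(32/5))²·(3·(24/5)·8-(3·(24/5)+(16/5))·(8-(32/5)))/(6·8³·10000) = -34816/29296875 m
Load 3 — applied couple M₀=7 kN·m at a=6 m (b=L-a=2):
  y_3 = (R_Ax³/6 - M_Ax²/2 - M₀(x-a)²/2)/EI  [x>a] with R_A=63/64, M_A=35/16 = ((63/64)·(32/5)³/6 - (35/16)·(32/5)²/2 - 7·((32/5)-6)²/2)/10000 = -147/625000 m
Superposition: y = Σ y_i = 79929/78125000 m ≈ 0.001023 m

y(32/5) = 79929/78125000 m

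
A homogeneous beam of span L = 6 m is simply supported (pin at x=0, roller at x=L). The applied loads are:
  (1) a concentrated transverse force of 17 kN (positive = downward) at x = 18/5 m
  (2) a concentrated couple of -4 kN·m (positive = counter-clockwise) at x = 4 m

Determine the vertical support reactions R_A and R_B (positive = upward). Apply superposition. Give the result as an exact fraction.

Load 1 — point force P=17 kN at a=18/5 m (b=L-a=12/5):
  R_A = Pb/L = 17·(12/5)/6 = 34/5 kN
  R_B = Pa/L = 17·(18/5)/6 = 51/5 kN
Load 2 — applied couple M₀=-4 kN·m at a=4 m (b=L-a=2):
  R_A = M₀/L = (-4)/6 = -2/3 kN
  R_B = -M₀/L = -(-4)/6 = 2/3 kN
Superposition: R_A = 92/15 kN, R_B = 163/15 kN

R_A = 92/15 kN, R_B = 163/15 kN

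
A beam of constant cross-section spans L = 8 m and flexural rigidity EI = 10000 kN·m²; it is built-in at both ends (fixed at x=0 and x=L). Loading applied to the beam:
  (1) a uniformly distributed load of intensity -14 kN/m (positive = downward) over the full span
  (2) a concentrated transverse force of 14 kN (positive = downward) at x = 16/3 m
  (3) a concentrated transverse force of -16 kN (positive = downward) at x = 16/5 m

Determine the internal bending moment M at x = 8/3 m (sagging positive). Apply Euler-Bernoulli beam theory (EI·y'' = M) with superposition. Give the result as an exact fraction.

M(8/3) = -331312/10125 kN·m

Load 1 — uniform load w=-14 kN/m over full span:
  M_1 = wLx/2 - wL²/12 - wx²/2 = (-14)·8·(8/3)/2 - (-14)·8²/12 - (-14)·(8/3)²/2 = -224/9 kN·m
Load 2 — point force P=14 kN at a=16/3 m (b=L-a=8/3):
  M_2 = Pb²(3a+b)x/L³ - Pab²/L²  [x≤a] = 14·(8/3)²·(3·(16/3)+(8/3))·(8/3)/8³ - 14·(16/3)·(8/3)²/8² = 112/81 kN·m
Load 3 — point force P=-16 kN at a=16/5 m (b=L-a=24/5):
  M_3 = Pb²(3a+b)x/L³ - Pab²/L²  [x≤a] = (-16)·(24/5)²·(3·(16/5)+(24/5))·(8/3)/8³ - (-16)·(16/5)·(24/5)²/8² = -1152/125 kN·m
Superposition: M = Σ M_i = -331312/10125 kN·m ≈ -32.722173 kN·m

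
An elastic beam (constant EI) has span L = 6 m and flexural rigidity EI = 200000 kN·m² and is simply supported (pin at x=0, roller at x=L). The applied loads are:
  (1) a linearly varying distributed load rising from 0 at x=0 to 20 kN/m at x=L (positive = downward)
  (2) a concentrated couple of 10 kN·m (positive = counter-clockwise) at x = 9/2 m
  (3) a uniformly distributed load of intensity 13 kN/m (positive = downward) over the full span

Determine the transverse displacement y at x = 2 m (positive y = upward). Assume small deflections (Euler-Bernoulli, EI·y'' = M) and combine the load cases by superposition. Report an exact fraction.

y(2) = -4163/2400000 m

Load 1 — triangular load w₀=20 kN/m (0→w₀ over full span):
  y_1 = -w₀x(7L⁴-10L²x²+3x⁴)/(360LEI) = -20·2·(7·6⁴-10·6²·2²+3·2⁴)/(360·6·200000) = -4/5625 m
Load 2 — applied couple M₀=10 kN·m at a=9/2 m (b=L-a=3/2):
  y_2 = (M₀x³/(6L)+C₁x)/EI  [x≤a] with C₁=M₀(3b²-L²)/(6L)=-65/8 = (10·2³/(6·6)+(-65/8)·2)/200000 = -101/1440000 m
Load 3 — uniform load w=13 kN/m over full span:
  y_3 = -wx(L³-2Lx²+x³)/(24EI) = -13·2·(6³-2·6·2²+2³)/(24·200000) = -143/150000 m
Superposition: y = Σ y_i = -4163/2400000 m ≈ -0.001735 m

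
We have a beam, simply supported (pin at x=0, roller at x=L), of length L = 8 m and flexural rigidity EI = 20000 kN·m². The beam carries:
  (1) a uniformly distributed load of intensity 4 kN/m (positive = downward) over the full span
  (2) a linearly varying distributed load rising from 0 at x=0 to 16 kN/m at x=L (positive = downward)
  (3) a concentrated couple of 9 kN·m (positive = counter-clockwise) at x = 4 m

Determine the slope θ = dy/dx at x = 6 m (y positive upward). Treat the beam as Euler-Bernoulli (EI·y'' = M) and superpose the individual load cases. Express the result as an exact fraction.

θ(6) = 31433/3600000 rad

Load 1 — uniform load w=4 kN/m over full span:
  θ_1 = -w(L³-6Lx²+4x³)/(24EI) = -4·(8³-6·8·6²+4·6³)/(24·20000) = 11/3750 rad
Load 2 — triangular load w₀=16 kN/m (0→w₀ over full span):
  θ_2 = -w₀(7L⁴-30L²x²+15x⁴)/(360LEI) = -16·(7·8⁴-30·8²·6²+15·6⁴)/(360·8·20000) = 1313/225000 rad
Load 3 — applied couple M₀=9 kN·m at a=4 m (b=L-a=4):
  θ_3 = (M₀x²/(2L)-M₀(x-a)+C₁)/EI  [x>a] with C₁=M₀(3b²-L²)/(6L)=-3 = (9·6²/(2·8)-9·(6-4)+(-3))/20000 = -3/80000 rad
Superposition: θ = Σ θ_i = 31433/3600000 rad ≈ 0.008731 rad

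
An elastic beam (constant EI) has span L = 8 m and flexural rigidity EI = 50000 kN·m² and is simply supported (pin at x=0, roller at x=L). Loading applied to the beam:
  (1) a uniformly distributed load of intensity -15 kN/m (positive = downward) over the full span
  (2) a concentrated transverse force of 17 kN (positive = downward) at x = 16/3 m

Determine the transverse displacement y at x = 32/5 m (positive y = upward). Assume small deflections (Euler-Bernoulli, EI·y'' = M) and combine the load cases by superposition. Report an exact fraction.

Load 1 — uniform load w=-15 kN/m over full span:
  y_1 = -wx(L³-2Lx²+x³)/(24EI) = -(-15)·(32/5)·(8³-2·8·(32/5)²+(32/5)³)/(24·50000) = 3712/390625 m
Load 2 — point force P=17 kN at a=16/3 m (b=L-a=8/3):
  y_2 = -Pa(L-x)(2Lx-a²-x²)/(6LEI)  [x>a] = -17·(16/3)·(8-(32/5))·(2·8·(32/5)-(16/3)²-(32/5)²)/(6·8·50000) = -63104/31640625 m
Superposition: y = Σ y_i = 237568/31640625 m ≈ 0.007508 m

y(32/5) = 237568/31640625 m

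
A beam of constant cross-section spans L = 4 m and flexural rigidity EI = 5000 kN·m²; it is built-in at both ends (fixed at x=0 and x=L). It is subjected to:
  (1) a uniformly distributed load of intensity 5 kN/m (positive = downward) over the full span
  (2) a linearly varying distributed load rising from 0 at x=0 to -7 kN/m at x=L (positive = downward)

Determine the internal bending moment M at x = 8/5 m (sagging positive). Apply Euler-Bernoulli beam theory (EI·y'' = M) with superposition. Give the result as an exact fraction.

M(8/5) = 428/375 kN·m

Load 1 — uniform load w=5 kN/m over full span:
  M_1 = wLx/2 - wL²/12 - wx²/2 = 5·4·(8/5)/2 - 5·4²/12 - 5·(8/5)²/2 = 44/15 kN·m
Load 2 — triangular load w₀=-7 kN/m (0→w₀ over full span):
  M_2 = 3w₀Lx/20 - w₀L²/30 - w₀x³/(6L) = 3·(-7)·4·(8/5)/20 - (-7)·4²/30 - (-7)·(8/5)³/(6·4) = -224/125 kN·m
Superposition: M = Σ M_i = 428/375 kN·m ≈ 1.141333 kN·m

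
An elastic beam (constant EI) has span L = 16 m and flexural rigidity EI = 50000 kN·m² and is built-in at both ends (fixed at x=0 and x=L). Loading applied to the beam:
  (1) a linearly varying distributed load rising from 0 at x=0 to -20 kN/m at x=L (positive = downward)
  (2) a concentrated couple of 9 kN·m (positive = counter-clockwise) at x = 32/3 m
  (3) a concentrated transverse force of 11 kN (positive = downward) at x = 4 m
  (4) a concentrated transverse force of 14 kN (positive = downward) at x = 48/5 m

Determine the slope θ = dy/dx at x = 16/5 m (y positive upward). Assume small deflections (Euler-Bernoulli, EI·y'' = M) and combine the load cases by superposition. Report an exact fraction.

θ(16/5) = 263453/58593750 rad

Load 1 — triangular load w₀=-20 kN/m (0→w₀ over full span):
  θ_1 = -w₀(2x(L-x)(L-2x)(x+2L)+x²(L-x)²)/(120LEI) = -(-20)·(2·(16/5)·(16-(16/5))·(16-2·(16/5))·((16/5)+2·16)+(16/5)²·(16-(16/5))²)/(120·16·50000) = 7168/1171875 rad
Load 2 — applied couple M₀=9 kN·m at a=32/3 m (b=L-a=16/3):
  θ_2 = (R_Ax²/2 - M_Ax)/EI  [x≤a] with R_A=3/4, M_A=3 = ((3/4)·(16/5)²/2 - 3·(16/5))/50000 = -9/78125 rad
Load 3 — point force P=11 kN at a=4 m (b=L-a=12):
  θ_3 = -Pb²x(2aL-(3a+b)x)/(2L³EI)  [x≤a] = -11·12²·(16/5)·(2·4·16-(3·4+12)·(16/5))/(2·16³·50000) = -99/156250 rad
Load 4 — point force P=14 kN at a=48/5 m (b=L-a=32/5):
  θ_4 = -Pb²x(2aL-(3a+b)x)/(2L³EI)  [x≤a] = -14·(32/5)²·(16/5)·(2·(48/5)·16-(3·(48/5)+(32/5))·(16/5))/(2·16³·50000) = -8512/9765625 rad
Superposition: θ = Σ θ_i = 263453/58593750 rad ≈ 0.004496 rad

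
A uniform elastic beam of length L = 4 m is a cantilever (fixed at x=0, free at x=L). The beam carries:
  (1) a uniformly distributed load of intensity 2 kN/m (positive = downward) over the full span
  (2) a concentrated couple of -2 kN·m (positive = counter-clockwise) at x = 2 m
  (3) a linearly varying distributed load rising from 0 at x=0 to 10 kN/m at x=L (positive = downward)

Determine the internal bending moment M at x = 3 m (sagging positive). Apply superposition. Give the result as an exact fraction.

M(3) = -67/12 kN·m

Load 1 — uniform load w=2 kN/m over full span:
  M_1 = -w(L-x)²/2 = -2·(4-3)²/2 = -1 kN·m
Load 2 — applied couple M₀=-2 kN·m at a=2 m (b=L-a=2):
  M_2 = 0  [x>a] = 0 kN·m
Load 3 — triangular load w₀=10 kN/m (0→w₀ over full span):
  M_3 = w₀Lx/2 - w₀L²/3 - w₀x³/(6L) = 10·4·3/2 - 10·4²/3 - 10·3³/(6·4) = -55/12 kN·m
Superposition: M = Σ M_i = -67/12 kN·m ≈ -5.583333 kN·m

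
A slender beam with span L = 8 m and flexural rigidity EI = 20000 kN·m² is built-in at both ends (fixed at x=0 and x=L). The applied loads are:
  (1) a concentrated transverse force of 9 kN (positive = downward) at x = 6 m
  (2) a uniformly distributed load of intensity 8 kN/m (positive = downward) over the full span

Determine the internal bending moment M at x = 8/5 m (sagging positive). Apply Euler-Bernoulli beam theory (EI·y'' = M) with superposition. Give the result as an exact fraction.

Load 1 — point force P=9 kN at a=6 m (b=L-a=2):
  M_1 = Pb²(3a+b)x/L³ - Pab²/L²  [x≤a] = 9·2²·(3·6+2)·(8/5)/8³ - 9·6·2²/8² = -9/8 kN·m
Load 2 — uniform load w=8 kN/m over full span:
  M_2 = wLx/2 - wL²/12 - wx²/2 = 8·8·(8/5)/2 - 8·8²/12 - 8·(8/5)²/2 = -128/75 kN·m
Superposition: M = Σ M_i = -1699/600 kN·m ≈ -2.831667 kN·m

M(8/5) = -1699/600 kN·m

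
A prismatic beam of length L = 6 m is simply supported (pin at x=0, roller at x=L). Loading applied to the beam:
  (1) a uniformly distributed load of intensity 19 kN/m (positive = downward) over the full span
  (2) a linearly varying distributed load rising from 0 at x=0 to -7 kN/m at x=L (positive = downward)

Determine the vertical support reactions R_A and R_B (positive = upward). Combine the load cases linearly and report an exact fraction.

Load 1 — uniform load w=19 kN/m over full span:
  R_A = wL/2 = 19·6/2 = 57 kN
  R_B = wL/2 = 19·6/2 = 57 kN
Load 2 — triangular load w₀=-7 kN/m (0→w₀ over full span):
  R_A = w₀L/6 = (-7)·6/6 = -7 kN
  R_B = w₀L/3 = (-7)·6/3 = -14 kN
Superposition: R_A = 50 kN, R_B = 43 kN

R_A = 50 kN, R_B = 43 kN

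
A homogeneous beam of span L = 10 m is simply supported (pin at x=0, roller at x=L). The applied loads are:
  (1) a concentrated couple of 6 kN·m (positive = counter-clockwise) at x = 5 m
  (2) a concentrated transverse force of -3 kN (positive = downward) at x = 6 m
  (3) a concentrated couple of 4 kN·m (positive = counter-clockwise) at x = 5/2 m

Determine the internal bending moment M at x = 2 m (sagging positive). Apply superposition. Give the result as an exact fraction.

M(2) = -2/5 kN·m

Load 1 — applied couple M₀=6 kN·m at a=5 m (b=L-a=5):
  M_1 = M₀x/L  [x≤a] = 6·2/10 = 6/5 kN·m
Load 2 — point force P=-3 kN at a=6 m (b=L-a=4):
  M_2 = Pbx/L  [x≤a] = (-3)·4·2/10 = -12/5 kN·m
Load 3 — applied couple M₀=4 kN·m at a=5/2 m (b=L-a=15/2):
  M_3 = M₀x/L  [x≤a] = 4·2/10 = 4/5 kN·m
Superposition: M = Σ M_i = -2/5 kN·m ≈ -0.400000 kN·m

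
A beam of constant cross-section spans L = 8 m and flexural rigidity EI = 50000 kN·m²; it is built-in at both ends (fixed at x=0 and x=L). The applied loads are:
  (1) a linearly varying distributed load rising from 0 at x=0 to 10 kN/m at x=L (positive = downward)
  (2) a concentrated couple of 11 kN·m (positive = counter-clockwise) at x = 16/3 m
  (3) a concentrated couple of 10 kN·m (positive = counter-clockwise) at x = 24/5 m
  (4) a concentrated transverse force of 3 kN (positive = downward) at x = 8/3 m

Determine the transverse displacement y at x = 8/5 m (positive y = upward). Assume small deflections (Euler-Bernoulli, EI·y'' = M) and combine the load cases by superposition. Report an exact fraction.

Load 1 — triangular load w₀=10 kN/m (0→w₀ over full span):
  y_1 = -w₀x²(L-x)²(x+2L)/(120LEI) = -10·(8/5)²·(8-(8/5))²·((8/5)+2·8)/(120·8·50000) = -11264/29296875 m
Load 2 — applied couple M₀=11 kN·m at a=16/3 m (b=L-a=8/3):
  y_2 = (R_Ax³/6 - M_Ax²/2)/EI  [x≤a] with R_A=11/6, M_A=11/3 = ((11/6)·(8/5)³/6 - (11/3)·(8/5)²/2)/50000 = -242/3515625 m
Load 3 — applied couple M₀=10 kN·m at a=24/5 m (b=L-a=16/5):
  y_3 = (R_Ax³/6 - M_Ax²/2)/EI  [x≤a] with R_A=9/5, M_A=16/5 = ((9/5)·(8/5)³/6 - (16/5)·(8/5)²/2)/50000 = -112/1953125 m
Load 4 — point force P=3 kN at a=8/3 m (b=L-a=16/3):
  y_4 = -Pb²x²(3aL-(3a+b)x)/(6L³EI)  [x≤a] = -3·(16/3)²·(8/5)²·(3·(8/3)·8-(3·(8/3)+(16/3))·(8/5))/(6·8³·50000) = -128/2109375 m
Superposition: y = Σ y_i = -150646/263671875 m ≈ -0.000571 m

y(8/5) = -150646/263671875 m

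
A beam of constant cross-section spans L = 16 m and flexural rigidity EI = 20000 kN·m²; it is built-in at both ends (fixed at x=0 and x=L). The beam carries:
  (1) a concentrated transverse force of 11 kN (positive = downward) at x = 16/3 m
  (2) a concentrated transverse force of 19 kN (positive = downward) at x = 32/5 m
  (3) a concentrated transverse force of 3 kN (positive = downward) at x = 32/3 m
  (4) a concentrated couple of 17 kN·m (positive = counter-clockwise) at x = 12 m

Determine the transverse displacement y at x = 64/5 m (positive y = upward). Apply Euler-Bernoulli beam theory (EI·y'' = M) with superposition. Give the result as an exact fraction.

Load 1 — point force P=11 kN at a=16/3 m (b=L-a=32/3):
  y_1 = -Pa²(L-x)²(3bL-(3b+a)(L-x))/(6L³EI)  [x>a] = -11·(16/3)²·(16-(64/5))²·(3·(32/3)·16-(3·(32/3)+(16/3))·(16-(64/5)))/(6·16³·20000) = -16192/6328125 m
Load 2 — point force P=19 kN at a=32/5 m (b=L-a=48/5):
  y_2 = -Pa²(L-x)²(3bL-(3b+a)(L-x))/(6L³EI)  [x>a] = -19·(32/5)²·(16-(64/5))²·(3·(48/5)·16-(3·(48/5)+(32/5))·(16-(64/5)))/(6·16³·20000) = -165376/29296875 m
Load 3 — point force P=3 kN at a=32/3 m (b=L-a=16/3):
  y_3 = -Pa²(L-x)²(3bL-(3b+a)(L-x))/(6L³EI)  [x>a] = -3·(32/3)²·(16-(64/5))²·(3·(16/3)·16-(3·(16/3)+(32/3))·(16-(64/5)))/(6·16³·20000) = -512/421875 m
Load 4 — applied couple M₀=17 kN·m at a=12 m (b=L-a=4):
  y_4 = (R_Ax³/6 - M_Ax²/2 - M₀(x-a)²/2)/EI  [x>a] with R_A=153/128, M_A=85/16 = ((153/128)·(64/5)³/6 - (85/16)·(64/5)²/2 - 17·((64/5)-12)²/2)/20000 = -357/312500 m
Superposition: y = Σ y_i = -33411233/3164062500 m ≈ -0.010560 m

y(64/5) = -33411233/3164062500 m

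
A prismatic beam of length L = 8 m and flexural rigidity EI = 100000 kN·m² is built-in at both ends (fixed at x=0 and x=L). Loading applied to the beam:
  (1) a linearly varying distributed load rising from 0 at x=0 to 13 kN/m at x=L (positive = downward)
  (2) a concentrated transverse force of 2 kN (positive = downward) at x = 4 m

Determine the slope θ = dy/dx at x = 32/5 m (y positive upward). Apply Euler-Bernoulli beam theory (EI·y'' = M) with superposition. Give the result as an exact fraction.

θ(32/5) = 3553/11718750 rad

Load 1 — triangular load w₀=13 kN/m (0→w₀ over full span):
  θ_1 = -w₀(2x(L-x)(L-2x)(x+2L)+x²(L-x)²)/(120LEI) = -13·(2·(32/5)·(8-(32/5))·(8-2·(32/5))·((32/5)+2·8)+(32/5)²·(8-(32/5))²)/(120·8·100000) = 1664/5859375 rad
Load 2 — point force P=2 kN at a=4 m (b=L-a=4):
  θ_2 = Pa²(L-x)(2bL-(3b+a)(L-x))/(2L³EI)  [x>a] = 2·4²·(8-(32/5))·(2·4·8-(3·4+4)·(8-(32/5)))/(2·8³·100000) = 3/156250 rad
Superposition: θ = Σ θ_i = 3553/11718750 rad ≈ 0.000303 rad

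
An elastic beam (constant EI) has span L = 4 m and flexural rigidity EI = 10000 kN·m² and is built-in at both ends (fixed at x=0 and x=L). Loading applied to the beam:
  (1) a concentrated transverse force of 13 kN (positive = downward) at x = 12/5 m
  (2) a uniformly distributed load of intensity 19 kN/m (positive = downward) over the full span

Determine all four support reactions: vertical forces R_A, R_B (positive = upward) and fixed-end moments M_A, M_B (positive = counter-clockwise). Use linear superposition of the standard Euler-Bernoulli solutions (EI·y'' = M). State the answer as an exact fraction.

R_A = 5322/125 kN, M_A = 11372/375 kN·m, R_B = 5803/125 kN, M_B = -12308/375 kN·m

Load 1 — point force P=13 kN at a=12/5 m (b=L-a=8/5):
  R_A = Pb²(3a+b)/L³ = 13·(8/5)²·(3·(12/5)+(8/5))/4³ = 572/125 kN
  M_A = Pab²/L² = 13·(12/5)·(8/5)²/4² = 624/125 kN·m
  R_B = Pa²(a+3b)/L³ = 13·(12/5)²·((12/5)+3·(8/5))/4³ = 1053/125 kN
  M_B = -Pa²b/L² = -13·(12/5)²·(8/5)/4² = -936/125 kN·m
Load 2 — uniform load w=19 kN/m over full span:
  R_A = wL/2 = 19·4/2 = 38 kN
  M_A = wL²/12 = 19·4²/12 = 76/3 kN·m
  R_B = wL/2 = 19·4/2 = 38 kN
  M_B = -wL²/12 = -19·4²/12 = -76/3 kN·m
Superposition: R_A = 5322/125 kN, M_A = 11372/375 kN·m, R_B = 5803/125 kN, M_B = -12308/375 kN·m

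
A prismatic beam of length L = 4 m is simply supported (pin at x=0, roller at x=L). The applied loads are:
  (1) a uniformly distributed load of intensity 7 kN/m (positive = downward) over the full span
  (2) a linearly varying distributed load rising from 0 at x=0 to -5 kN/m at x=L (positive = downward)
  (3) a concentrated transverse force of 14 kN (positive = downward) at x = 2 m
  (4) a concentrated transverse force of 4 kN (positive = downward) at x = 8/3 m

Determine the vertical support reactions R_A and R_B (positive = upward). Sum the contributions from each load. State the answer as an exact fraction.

R_A = 19 kN, R_B = 17 kN

Load 1 — uniform load w=7 kN/m over full span:
  R_A = wL/2 = 7·4/2 = 14 kN
  R_B = wL/2 = 7·4/2 = 14 kN
Load 2 — triangular load w₀=-5 kN/m (0→w₀ over full span):
  R_A = w₀L/6 = (-5)·4/6 = -10/3 kN
  R_B = w₀L/3 = (-5)·4/3 = -20/3 kN
Load 3 — point force P=14 kN at a=2 m (b=L-a=2):
  R_A = Pb/L = 14·2/4 = 7 kN
  R_B = Pa/L = 14·2/4 = 7 kN
Load 4 — point force P=4 kN at a=8/3 m (b=L-a=4/3):
  R_A = Pb/L = 4·(4/3)/4 = 4/3 kN
  R_B = Pa/L = 4·(8/3)/4 = 8/3 kN
Superposition: R_A = 19 kN, R_B = 17 kN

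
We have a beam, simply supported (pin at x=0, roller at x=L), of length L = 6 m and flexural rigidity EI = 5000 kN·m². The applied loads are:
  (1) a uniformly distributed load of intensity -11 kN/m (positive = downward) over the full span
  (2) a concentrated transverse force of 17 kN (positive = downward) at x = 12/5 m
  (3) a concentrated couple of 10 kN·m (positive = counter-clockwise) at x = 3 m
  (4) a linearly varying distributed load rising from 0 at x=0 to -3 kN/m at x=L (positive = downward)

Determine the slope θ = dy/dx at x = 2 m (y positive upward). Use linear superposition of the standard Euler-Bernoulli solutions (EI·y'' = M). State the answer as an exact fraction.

Load 1 — uniform load w=-11 kN/m over full span:
  θ_1 = -w(L³-6Lx²+4x³)/(24EI) = -(-11)·(6³-6·6·2²+4·2³)/(24·5000) = 143/15000 rad
Load 2 — point force P=17 kN at a=12/5 m (b=L-a=18/5):
  θ_2 = -Pb(L²-b²-3x²)/(6LEI)  [x≤a] = -17·(18/5)·(6²-(18/5)²-3·2²)/(6·6·5000) = -1173/312500 rad
Load 3 — applied couple M₀=10 kN·m at a=3 m (b=L-a=3):
  θ_3 = (M₀x²/(2L)+C₁)/EI  [x≤a] with C₁=M₀(3b²-L²)/(6L)=-5/2 = (10·2²/(2·6)+(-5/2))/5000 = 1/6000 rad
Load 4 — triangular load w₀=-3 kN/m (0→w₀ over full span):
  θ_4 = -w₀(7L⁴-30L²x²+15x⁴)/(360LEI) = -(-3)·(7·6⁴-30·6²·2²+15·2⁴)/(360·6·5000) = 13/9375 rad
Superposition: θ = Σ θ_i = 27499/3750000 rad ≈ 0.007333 rad

θ(2) = 27499/3750000 rad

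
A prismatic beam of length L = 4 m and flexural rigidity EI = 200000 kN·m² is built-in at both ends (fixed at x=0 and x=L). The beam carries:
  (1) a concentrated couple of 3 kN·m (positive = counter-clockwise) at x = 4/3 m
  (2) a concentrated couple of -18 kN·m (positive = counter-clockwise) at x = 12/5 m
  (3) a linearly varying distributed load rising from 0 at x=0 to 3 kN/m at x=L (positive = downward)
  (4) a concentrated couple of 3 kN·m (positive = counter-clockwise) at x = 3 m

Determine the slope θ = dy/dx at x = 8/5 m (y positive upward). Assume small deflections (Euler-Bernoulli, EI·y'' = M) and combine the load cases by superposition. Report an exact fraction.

Load 1 — applied couple M₀=3 kN·m at a=4/3 m (b=L-a=8/3):
  θ_1 = (R_Ax²/2 - M_Ax - M₀(x-a))/EI  [x>a] with R_A=1, M_A=0 = (1·(8/5)²/2 - 0·(8/5) - 3·((8/5)-(4/3)))/200000 = 3/1250000 rad
Load 2 — applied couple M₀=-18 kN·m at a=12/5 m (b=L-a=8/5):
  θ_2 = (R_Ax²/2 - M_Ax)/EI  [x≤a] with R_A=-162/25, M_A=-144/25 = ((-162/25)·(8/5)²/2 - (-144/25)·(8/5))/200000 = 9/1953125 rad
Load 3 — triangular load w₀=3 kN/m (0→w₀ over full span):
  θ_3 = -w₀(2x(L-x)(L-2x)(x+2L)+x²(L-x)²)/(120LEI) = -3·(2·(8/5)·(4-(8/5))·(4-2·(8/5))·((8/5)+2·4)+(8/5)²·(4-(8/5))²)/(120·4·200000) = -9/3906250 rad
Load 4 — applied couple M₀=3 kN·m at a=3 m (b=L-a=1):
  θ_4 = (R_Ax²/2 - M_Ax)/EI  [x≤a] with R_A=27/32, M_A=15/16 = ((27/32)·(8/5)²/2 - (15/16)·(8/5))/200000 = -21/10000000 rad
Superposition: θ = Σ θ_i = 651/250000000 rad ≈ 0.000003 rad

θ(8/5) = 651/250000000 rad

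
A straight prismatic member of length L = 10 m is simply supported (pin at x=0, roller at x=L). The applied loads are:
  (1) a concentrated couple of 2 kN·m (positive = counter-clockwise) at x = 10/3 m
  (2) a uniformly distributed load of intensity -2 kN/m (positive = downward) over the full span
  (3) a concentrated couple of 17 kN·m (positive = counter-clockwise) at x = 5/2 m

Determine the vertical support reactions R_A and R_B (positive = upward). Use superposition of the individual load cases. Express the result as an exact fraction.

Load 1 — applied couple M₀=2 kN·m at a=10/3 m (b=L-a=20/3):
  R_A = M₀/L = 2/10 = 1/5 kN
  R_B = -M₀/L = -2/10 = -1/5 kN
Load 2 — uniform load w=-2 kN/m over full span:
  R_A = wL/2 = (-2)·10/2 = -10 kN
  R_B = wL/2 = (-2)·10/2 = -10 kN
Load 3 — applied couple M₀=17 kN·m at a=5/2 m (b=L-a=15/2):
  R_A = M₀/L = 17/10 kN
  R_B = -M₀/L = -17/10 kN
Superposition: R_A = -81/10 kN, R_B = -119/10 kN

R_A = -81/10 kN, R_B = -119/10 kN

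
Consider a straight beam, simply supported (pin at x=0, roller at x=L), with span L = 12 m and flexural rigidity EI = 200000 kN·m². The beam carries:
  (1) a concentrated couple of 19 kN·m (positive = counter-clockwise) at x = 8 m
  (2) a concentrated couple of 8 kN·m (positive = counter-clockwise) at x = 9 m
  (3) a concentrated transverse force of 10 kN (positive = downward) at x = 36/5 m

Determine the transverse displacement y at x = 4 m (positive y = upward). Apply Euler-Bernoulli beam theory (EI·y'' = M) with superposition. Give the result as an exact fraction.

Load 1 — applied couple M₀=19 kN·m at a=8 m (b=L-a=4):
  y_1 = (M₀x³/(6L)+C₁x)/EI  [x≤a] with C₁=M₀(3b²-L²)/(6L)=-76/3 = (19·4³/(6·12)+(-76/3)·4)/200000 = -19/45000 m
Load 2 — applied couple M₀=8 kN·m at a=9 m (b=L-a=3):
  y_2 = (M₀x³/(6L)+C₁x)/EI  [x≤a] with C₁=M₀(3b²-L²)/(6L)=-13 = (8·4³/(6·12)+(-13)·4)/200000 = -101/450000 m
Load 3 — point force P=10 kN at a=36/5 m (b=L-a=24/5):
  y_3 = -Pbx(L²-b²-x²)/(6LEI)  [x≤a] = -10·(24/5)·4·(12²-(24/5)²-4²)/(6·12·200000) = -328/234375 m
Superposition: y = Σ y_i = -7673/3750000 m ≈ -0.002046 m

y(4) = -7673/3750000 m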